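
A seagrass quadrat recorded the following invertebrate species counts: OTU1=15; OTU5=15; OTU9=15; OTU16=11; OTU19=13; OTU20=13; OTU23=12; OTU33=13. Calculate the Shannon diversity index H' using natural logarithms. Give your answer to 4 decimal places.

2.0738

Total N = 15+15+15+11+13+13+12+13 = 107, so the proportions are 0.140187, 0.140187, 0.140187, 0.102804, 0.121495, 0.121495, 0.11215, 0.121495 (working shown to 6 dp, full precision carried).
Each pᵢ ln pᵢ term: 0.140187×(-1.964779)=-0.275436, 0.140187×(-1.964779)=-0.275436, 0.140187×(-1.964779)=-0.275436, 0.102804×(-2.274934)=-0.233872, 0.121495×(-2.107879)=-0.256098, 0.121495×(-2.107879)=-0.256098, 0.11215×(-2.187922)=-0.245374, 0.121495×(-2.107879)=-0.256098.
Sum = -2.073847, so H' = 2.0738.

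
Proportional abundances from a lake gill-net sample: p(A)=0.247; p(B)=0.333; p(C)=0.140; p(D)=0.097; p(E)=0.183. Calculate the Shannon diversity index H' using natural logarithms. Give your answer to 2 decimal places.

Each pᵢ ln pᵢ term (working shown to 4 dp, full precision carried): 0.247×(-1.3984)=-0.3454, 0.333×(-1.0996)=-0.3662, 0.14×(-1.9661)=-0.2753, 0.097×(-2.3330)=-0.2263, 0.183×(-1.6983)=-0.3108.
Sum = -1.5239, so H' = 1.52.

1.52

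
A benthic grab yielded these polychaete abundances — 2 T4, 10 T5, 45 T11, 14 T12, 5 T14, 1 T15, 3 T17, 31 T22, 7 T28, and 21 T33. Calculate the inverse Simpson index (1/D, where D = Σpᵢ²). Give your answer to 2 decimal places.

Total N = 2+10+45+14+5+1+3+31+7+21 = 139, so the proportions are 0.014388, 0.071942, 0.323741, 0.100719, 0.035971, 0.007194, 0.021583, 0.223022, 0.05036, 0.151079 (working shown to 6 dp, full precision carried).
D = 0.014388² + 0.071942² + 0.323741² + 0.100719² + 0.035971² + 0.007194² + 0.021583² + 0.223022² + 0.05036² + 0.151079² = 0.000207 + 0.005176 + 0.104808 + 0.010144 + 0.001294 + 0.000052 + 0.000466 + 0.049739 + 0.002536 + 0.022825 = 0.197247.
So 1/D = 5.0698, i.e. 5.07 to 2 decimal places.

5.07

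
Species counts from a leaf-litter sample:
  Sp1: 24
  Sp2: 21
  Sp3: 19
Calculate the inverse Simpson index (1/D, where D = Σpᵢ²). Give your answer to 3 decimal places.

Total N = 24+21+19 = 64, so the proportions are 0.375, 0.328125, 0.296875 (working shown to 6 dp, full precision carried).
D = 0.375² + 0.328125² + 0.296875² = 0.140625 + 0.107666 + 0.088135 = 0.336426.
So 1/D = 2.97242, i.e. 2.972 to 3 decimal places.

2.972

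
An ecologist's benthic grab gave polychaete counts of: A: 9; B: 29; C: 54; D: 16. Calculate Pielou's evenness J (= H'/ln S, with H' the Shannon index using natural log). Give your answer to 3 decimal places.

0.858

Total N = 9+29+54+16 = 108, so the proportions are 0.08333, 0.26852, 0.5, 0.14815 (working shown to 5 dp, full precision carried).
H' = −Σ pᵢ ln pᵢ = −((-0.20708) + (-0.35306) + (-0.34657) + (-0.28290)) = 1.18960.
With S = 4 species, ln S = 1.38629, so J = 1.18960/1.38629 = 0.85812, i.e. 0.858 to 3 decimal places.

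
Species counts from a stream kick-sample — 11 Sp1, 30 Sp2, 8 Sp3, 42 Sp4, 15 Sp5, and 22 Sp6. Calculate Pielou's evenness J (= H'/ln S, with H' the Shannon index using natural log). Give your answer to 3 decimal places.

0.917

Total N = 11+30+8+42+15+22 = 128, so the proportions are 0.08594, 0.23438, 0.0625, 0.32812, 0.11719, 0.17188 (working shown to 5 dp, full precision carried).
H' = −Σ pᵢ ln pᵢ = −((-0.21090) + (-0.34004) + (-0.17329) + (-0.36565) + (-0.25125) + (-0.30267)) = 1.64380.
With S = 6 species, ln S = 1.79176, so J = 1.64380/1.79176 = 0.91742, i.e. 0.917 to 3 decimal places.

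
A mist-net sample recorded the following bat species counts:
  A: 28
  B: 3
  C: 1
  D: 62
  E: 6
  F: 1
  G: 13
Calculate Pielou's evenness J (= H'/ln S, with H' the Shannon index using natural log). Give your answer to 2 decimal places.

Total N = 28+3+1+62+6+1+13 = 114, so the proportions are 0.2456, 0.0263, 0.0088, 0.5439, 0.0526, 0.0088, 0.114 (working shown to 4 dp, full precision carried).
H' = −Σ pᵢ ln pᵢ = −((-0.3448) + (-0.0957) + (-0.0415) + (-0.3312) + (-0.1550) + (-0.0415) + (-0.2476)) = 1.2575.
With S = 7 species, ln S = 1.9459, so J = 1.2575/1.9459 = 0.6462, i.e. 0.65 to 2 decimal places.

0.65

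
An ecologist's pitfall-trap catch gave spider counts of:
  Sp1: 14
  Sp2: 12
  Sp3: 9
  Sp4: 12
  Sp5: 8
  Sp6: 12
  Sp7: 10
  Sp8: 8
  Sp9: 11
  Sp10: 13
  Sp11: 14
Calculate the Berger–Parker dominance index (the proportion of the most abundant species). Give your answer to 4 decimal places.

0.1138

Total N = 14+12+9+12+8+12+10+8+11+13+14 = 123, so the proportions are 0.113821, 0.097561, 0.073171, 0.097561, 0.065041, 0.097561, 0.081301, 0.065041, 0.089431, 0.105691, 0.113821 (working shown to 6 dp, full precision carried).
The largest proportion is 0.113821, i.e. d = 0.1138 to 4 decimal places.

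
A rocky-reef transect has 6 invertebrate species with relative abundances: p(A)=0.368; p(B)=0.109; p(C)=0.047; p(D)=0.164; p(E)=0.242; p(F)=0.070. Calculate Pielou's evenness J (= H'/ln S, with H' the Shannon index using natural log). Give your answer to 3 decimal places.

H' = −Σ pᵢ ln pᵢ = −((-0.36788) + (-0.24159) + (-0.14371) + (-0.29649) + (-0.34335) + (-0.18615)) = 1.57917 (working shown to 5 dp, full precision carried).
With S = 6 species, ln S = 1.79176, so J = 1.57917/1.79176 = 0.88135, i.e. 0.881 to 3 decimal places.

0.881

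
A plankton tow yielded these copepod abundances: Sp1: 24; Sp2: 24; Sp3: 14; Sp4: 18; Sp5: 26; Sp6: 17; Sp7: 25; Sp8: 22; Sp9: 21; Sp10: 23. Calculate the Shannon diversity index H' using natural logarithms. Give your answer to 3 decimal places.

2.287

Total N = 24+24+14+18+26+17+25+22+21+23 = 214, so the proportions are 0.11215, 0.11215, 0.06542, 0.08411, 0.1215, 0.07944, 0.11682, 0.1028, 0.09813, 0.10748 (working shown to 5 dp, full precision carried).
Each pᵢ ln pᵢ term: 0.11215×(-2.18792)=-0.24537, 0.11215×(-2.18792)=-0.24537, 0.06542×(-2.72692)=-0.17840, 0.08411×(-2.47560)=-0.20823, 0.1215×(-2.10788)=-0.25610, 0.07944×(-2.53276)=-0.20120, 0.11682×(-2.14710)=-0.25083, 0.1028×(-2.27493)=-0.23387, 0.09813×(-2.32145)=-0.22781, 0.10748×(-2.23048)=-0.23972.
Sum = -2.28690, so H' = 2.287.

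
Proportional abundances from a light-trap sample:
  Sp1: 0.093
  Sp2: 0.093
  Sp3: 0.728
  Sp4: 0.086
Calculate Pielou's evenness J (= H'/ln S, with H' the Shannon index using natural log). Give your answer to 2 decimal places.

0.64

H' = −Σ pᵢ ln pᵢ = −((-0.2209) + (-0.2209) + (-0.2311) + (-0.2110)) = 0.8839 (working shown to 4 dp, full precision carried).
With S = 4 species, ln S = 1.3863, so J = 0.8839/1.3863 = 0.6376, i.e. 0.64 to 2 decimal places.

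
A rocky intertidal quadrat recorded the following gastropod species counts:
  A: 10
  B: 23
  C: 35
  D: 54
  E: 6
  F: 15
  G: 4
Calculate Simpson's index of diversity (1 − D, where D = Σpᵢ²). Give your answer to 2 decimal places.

0.77

Total N = 10+23+35+54+6+15+4 = 147, so the proportions are 0.068, 0.1565, 0.2381, 0.3673, 0.0408, 0.102, 0.0272 (working shown to 4 dp, full precision carried).
D = 0.068² + 0.1565² + 0.2381² + 0.3673² + 0.0408² + 0.102² + 0.0272² = 0.0046 + 0.0245 + 0.0567 + 0.1349 + 0.0017 + 0.0104 + 0.0007 = 0.2336.
So 1 − D = 0.7664, i.e. 0.77 to 2 decimal places.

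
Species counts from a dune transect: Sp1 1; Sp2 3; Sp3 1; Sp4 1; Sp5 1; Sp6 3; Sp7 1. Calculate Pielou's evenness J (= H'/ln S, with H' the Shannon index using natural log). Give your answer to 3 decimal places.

0.924

Total N = 1+3+1+1+1+3+1 = 11, so the proportions are 0.09091, 0.27273, 0.09091, 0.09091, 0.09091, 0.27273, 0.09091 (working shown to 5 dp, full precision carried).
H' = −Σ pᵢ ln pᵢ = −((-0.21799) + (-0.35435) + (-0.21799) + (-0.21799) + (-0.21799) + (-0.35435) + (-0.21799)) = 1.79865.
With S = 7 species, ln S = 1.94591, so J = 1.79865/1.94591 = 0.92432, i.e. 0.924 to 3 decimal places.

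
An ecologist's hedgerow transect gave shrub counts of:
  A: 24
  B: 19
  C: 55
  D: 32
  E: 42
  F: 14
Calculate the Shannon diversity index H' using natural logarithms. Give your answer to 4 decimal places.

Total N = 24+19+55+32+42+14 = 186, so the proportions are 0.129032, 0.102151, 0.295699, 0.172043, 0.225806, 0.075269 (working shown to 6 dp, full precision carried).
Each pᵢ ln pᵢ term: 0.129032×(-2.047693)=-0.264218, 0.102151×(-2.281308)=-0.233037, 0.295699×(-1.218413)=-0.360284, 0.172043×(-1.760011)=-0.302798, 0.225806×(-1.488077)=-0.336017, 0.075269×(-2.586689)=-0.194697.
Sum = -1.691051, so H' = 1.6911.

1.6911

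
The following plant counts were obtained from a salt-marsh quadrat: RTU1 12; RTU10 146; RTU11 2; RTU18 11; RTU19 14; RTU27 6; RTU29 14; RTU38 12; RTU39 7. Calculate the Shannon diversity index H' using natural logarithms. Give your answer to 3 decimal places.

Total N = 12+146+2+11+14+6+14+12+7 = 224, so the proportions are 0.05357, 0.65179, 0.00893, 0.04911, 0.0625, 0.02679, 0.0625, 0.05357, 0.03125 (working shown to 5 dp, full precision carried).
Each pᵢ ln pᵢ term: 0.05357×(-2.92674)=-0.15679, 0.65179×(-0.42804)=-0.27899, 0.00893×(-4.71850)=-0.04213, 0.04911×(-3.01375)=-0.14800, 0.0625×(-2.77259)=-0.17329, 0.02679×(-3.61989)=-0.09696, 0.0625×(-2.77259)=-0.17329, 0.05357×(-2.92674)=-0.15679, 0.03125×(-3.46574)=-0.10830.
Sum = -1.33453, so H' = 1.335.

1.335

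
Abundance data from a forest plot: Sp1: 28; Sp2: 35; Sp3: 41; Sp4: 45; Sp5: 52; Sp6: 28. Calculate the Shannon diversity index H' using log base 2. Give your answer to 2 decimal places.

Total N = 28+35+41+45+52+28 = 229, so the proportions are 0.1223, 0.1528, 0.179, 0.1965, 0.2271, 0.1223 (working shown to 4 dp, full precision carried).
Each pᵢ log₂ pᵢ term: 0.1223×(-3.0318)=-0.3707, 0.1528×(-2.7099)=-0.4142, 0.179×(-2.4817)=-0.4443, 0.1965×(-2.3474)=-0.4613, 0.2271×(-2.1388)=-0.4857, 0.1223×(-3.0318)=-0.3707.
Sum = -2.5468, so H' = 2.55.

2.55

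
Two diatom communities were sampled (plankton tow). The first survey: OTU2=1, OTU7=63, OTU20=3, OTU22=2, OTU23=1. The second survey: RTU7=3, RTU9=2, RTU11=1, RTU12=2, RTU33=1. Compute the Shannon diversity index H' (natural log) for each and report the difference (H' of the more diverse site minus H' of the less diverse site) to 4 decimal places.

1.0702

The first survey: N=70, proportions 0.014286, 0.9, 0.042857, 0.028571, 0.014286, giving H' = 0.452786 (working shown to 6 dp, full precision carried).
The second survey: N=9, proportions 0.333333, 0.222222, 0.111111, 0.222222, 0.111111, giving H' = 1.522955.
Difference = |0.452786 − 1.522955| = 1.070169, i.e. 1.0702 to 4 decimal places.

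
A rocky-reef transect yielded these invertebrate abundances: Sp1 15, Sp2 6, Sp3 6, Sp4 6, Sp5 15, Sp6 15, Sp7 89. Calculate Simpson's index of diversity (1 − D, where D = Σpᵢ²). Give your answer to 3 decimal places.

0.623

Total N = 15+6+6+6+15+15+89 = 152, so the proportions are 0.09868, 0.03947, 0.03947, 0.03947, 0.09868, 0.09868, 0.58553 (working shown to 5 dp, full precision carried).
D = 0.09868² + 0.03947² + 0.03947² + 0.03947² + 0.09868² + 0.09868² + 0.58553² = 0.00974 + 0.00156 + 0.00156 + 0.00156 + 0.00974 + 0.00974 + 0.34284 = 0.37673.
So 1 − D = 0.62327, i.e. 0.623 to 3 decimal places.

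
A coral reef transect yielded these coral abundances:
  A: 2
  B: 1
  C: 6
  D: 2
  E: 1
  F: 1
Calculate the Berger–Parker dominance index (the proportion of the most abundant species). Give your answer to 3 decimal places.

0.462

Total N = 2+1+6+2+1+1 = 13, so the proportions are 0.15385, 0.07692, 0.46154, 0.15385, 0.07692, 0.07692 (working shown to 5 dp, full precision carried).
The largest proportion is 0.46154, i.e. d = 0.462 to 3 decimal places.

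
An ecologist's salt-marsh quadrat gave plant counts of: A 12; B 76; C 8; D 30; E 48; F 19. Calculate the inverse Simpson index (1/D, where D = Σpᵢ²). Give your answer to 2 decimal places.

Total N = 12+76+8+30+48+19 = 193, so the proportions are 0.062176, 0.393782, 0.041451, 0.15544, 0.248705, 0.098446 (working shown to 6 dp, full precision carried).
D = 0.062176² + 0.393782² + 0.041451² + 0.15544² + 0.248705² + 0.098446² = 0.003866 + 0.155065 + 0.001718 + 0.024162 + 0.061854 + 0.009692 = 0.256356.
So 1/D = 3.9008, i.e. 3.90 to 2 decimal places.

3.90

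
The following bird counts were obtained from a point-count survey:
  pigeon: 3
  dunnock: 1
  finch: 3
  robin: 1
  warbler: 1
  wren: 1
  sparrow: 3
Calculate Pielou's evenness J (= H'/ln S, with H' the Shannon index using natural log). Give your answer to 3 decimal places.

Total N = 3+1+3+1+1+1+3 = 13, so the proportions are 0.23077, 0.07692, 0.23077, 0.07692, 0.07692, 0.07692, 0.23077 (working shown to 5 dp, full precision carried).
H' = −Σ pᵢ ln pᵢ = −((-0.33839) + (-0.19730) + (-0.33839) + (-0.19730) + (-0.19730) + (-0.19730) + (-0.33839)) = 1.80437.
With S = 7 species, ln S = 1.94591, so J = 1.80437/1.94591 = 0.92726, i.e. 0.927 to 3 decimal places.

0.927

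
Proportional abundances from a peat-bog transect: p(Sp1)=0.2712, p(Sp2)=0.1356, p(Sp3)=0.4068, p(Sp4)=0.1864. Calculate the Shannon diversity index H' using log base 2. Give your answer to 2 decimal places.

1.88

Each pᵢ log₂ pᵢ term (working shown to 4 dp, full precision carried): 0.2712×(-1.8826)=-0.5106, 0.1356×(-2.8826)=-0.3909, 0.4068×(-1.2976)=-0.5279, 0.1864×(-2.4235)=-0.4517.
Sum = -1.8810, so H' = 1.88.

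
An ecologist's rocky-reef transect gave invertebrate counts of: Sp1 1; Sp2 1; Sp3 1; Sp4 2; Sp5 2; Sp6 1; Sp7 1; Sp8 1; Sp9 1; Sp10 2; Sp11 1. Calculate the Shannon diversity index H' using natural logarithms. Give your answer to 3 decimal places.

2.342

Total N = 1+1+1+2+2+1+1+1+1+2+1 = 14, so the proportions are 0.07143, 0.07143, 0.07143, 0.14286, 0.14286, 0.07143, 0.07143, 0.07143, 0.07143, 0.14286, 0.07143 (working shown to 5 dp, full precision carried).
Each pᵢ ln pᵢ term: 0.07143×(-2.63906)=-0.18850, 0.07143×(-2.63906)=-0.18850, 0.07143×(-2.63906)=-0.18850, 0.14286×(-1.94591)=-0.27799, 0.14286×(-1.94591)=-0.27799, 0.07143×(-2.63906)=-0.18850, 0.07143×(-2.63906)=-0.18850, 0.07143×(-2.63906)=-0.18850, 0.07143×(-2.63906)=-0.18850, 0.14286×(-1.94591)=-0.27799, 0.07143×(-2.63906)=-0.18850.
Sum = -2.34199, so H' = 2.342.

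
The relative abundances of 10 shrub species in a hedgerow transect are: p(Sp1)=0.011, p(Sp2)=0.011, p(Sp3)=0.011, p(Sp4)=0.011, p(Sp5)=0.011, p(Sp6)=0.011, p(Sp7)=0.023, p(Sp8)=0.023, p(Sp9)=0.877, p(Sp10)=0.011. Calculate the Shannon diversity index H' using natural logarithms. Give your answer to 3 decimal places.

0.636

Each pᵢ ln pᵢ term (working shown to 5 dp, full precision carried): 0.011×(-4.50986)=-0.04961, 0.011×(-4.50986)=-0.04961, 0.011×(-4.50986)=-0.04961, 0.011×(-4.50986)=-0.04961, 0.011×(-4.50986)=-0.04961, 0.011×(-4.50986)=-0.04961, 0.023×(-3.77226)=-0.08676, 0.023×(-3.77226)=-0.08676, 0.877×(-0.13125)=-0.11510, 0.011×(-4.50986)=-0.04961.
Sum = -0.63589, so H' = 0.636.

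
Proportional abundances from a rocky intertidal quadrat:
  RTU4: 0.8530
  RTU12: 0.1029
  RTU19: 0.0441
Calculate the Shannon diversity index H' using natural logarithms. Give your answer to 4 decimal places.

Each pᵢ ln pᵢ term (working shown to 6 dp, full precision carried): 0.853×(-0.158996)=-0.135623, 0.1029×(-2.273998)=-0.233994, 0.0441×(-3.121295)=-0.137649.
Sum = -0.507267, so H' = 0.5073.

0.5073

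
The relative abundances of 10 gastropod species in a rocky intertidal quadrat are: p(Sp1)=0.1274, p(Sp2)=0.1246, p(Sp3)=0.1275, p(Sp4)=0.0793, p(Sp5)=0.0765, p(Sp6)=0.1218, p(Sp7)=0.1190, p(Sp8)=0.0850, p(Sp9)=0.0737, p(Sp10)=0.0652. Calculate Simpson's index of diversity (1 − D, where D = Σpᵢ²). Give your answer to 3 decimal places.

0.894

D = 0.1274² + 0.1246² + 0.1275² + 0.0793² + 0.0765² + 0.1218² + 0.119² + 0.085² + 0.0737² + 0.0652² = 0.01623 + 0.01553 + 0.01626 + 0.00629 + 0.00585 + 0.01484 + 0.01416 + 0.00723 + 0.00543 + 0.00425 = 0.10606 (working shown to 5 dp, full precision carried).
So 1 − D = 0.89394, i.e. 0.894 to 3 decimal places.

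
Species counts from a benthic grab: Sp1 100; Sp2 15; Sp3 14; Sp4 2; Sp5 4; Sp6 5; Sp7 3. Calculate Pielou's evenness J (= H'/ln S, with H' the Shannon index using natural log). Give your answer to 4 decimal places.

Total N = 100+15+14+2+4+5+3 = 143, so the proportions are 0.699301, 0.104895, 0.097902, 0.013986, 0.027972, 0.034965, 0.020979 (working shown to 6 dp, full precision carried).
H' = −Σ pᵢ ln pᵢ = −((-0.250122) + (-0.236517) + (-0.227504) + (-0.059716) + (-0.100043) + (-0.117252) + (-0.081068)) = 1.072222.
With S = 7 species, ln S = 1.945910, so J = 1.072222/1.945910 = 0.551013, i.e. 0.5510 to 4 decimal places.

0.5510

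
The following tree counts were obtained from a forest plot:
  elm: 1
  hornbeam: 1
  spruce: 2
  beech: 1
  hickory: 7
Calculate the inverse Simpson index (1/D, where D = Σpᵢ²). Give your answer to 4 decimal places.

Total N = 1+1+2+1+7 = 12, so the proportions are 0.0833333, 0.0833333, 0.1666667, 0.0833333, 0.5833333 (working shown to 7 dp, full precision carried).
D = 0.0833333² + 0.0833333² + 0.1666667² + 0.0833333² + 0.5833333² = 0.0069444 + 0.0069444 + 0.0277778 + 0.0069444 + 0.3402778 = 0.3888889.
So 1/D = 2.571429, i.e. 2.5714 to 4 decimal places.

2.5714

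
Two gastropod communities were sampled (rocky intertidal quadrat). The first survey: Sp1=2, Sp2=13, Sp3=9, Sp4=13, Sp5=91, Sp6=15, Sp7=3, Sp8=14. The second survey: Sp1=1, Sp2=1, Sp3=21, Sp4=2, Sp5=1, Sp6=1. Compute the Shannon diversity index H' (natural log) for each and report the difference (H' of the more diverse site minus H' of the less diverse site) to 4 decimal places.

0.5786

The first survey: N=160, proportions 0.0125, 0.08125, 0.05625, 0.08125, 0.56875, 0.09375, 0.01875, 0.0875, giving H' = 1.455164 (working shown to 6 dp, full precision carried).
The second survey: N=27, proportions 0.037037, 0.037037, 0.777778, 0.074074, 0.037037, 0.037037, giving H' = 0.876531.
Difference = |1.455164 − 0.876531| = 0.578633, i.e. 0.5786 to 4 decimal places.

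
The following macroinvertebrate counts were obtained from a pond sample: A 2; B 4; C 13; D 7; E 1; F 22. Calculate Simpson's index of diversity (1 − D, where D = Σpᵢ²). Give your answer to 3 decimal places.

0.699

Total N = 2+4+13+7+1+22 = 49, so the proportions are 0.04082, 0.08163, 0.26531, 0.14286, 0.02041, 0.44898 (working shown to 5 dp, full precision carried).
D = 0.04082² + 0.08163² + 0.26531² + 0.14286² + 0.02041² + 0.44898² = 0.00167 + 0.00666 + 0.07039 + 0.02041 + 0.00042 + 0.20158 = 0.30112.
So 1 − D = 0.69888, i.e. 0.699 to 3 decimal places.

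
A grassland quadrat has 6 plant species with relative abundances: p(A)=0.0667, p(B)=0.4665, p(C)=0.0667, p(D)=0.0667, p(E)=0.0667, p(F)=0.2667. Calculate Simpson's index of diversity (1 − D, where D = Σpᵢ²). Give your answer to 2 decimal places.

0.69

D = 0.0667² + 0.4665² + 0.0667² + 0.0667² + 0.0667² + 0.2667² = 0.0044 + 0.2176 + 0.0044 + 0.0044 + 0.0044 + 0.0711 = 0.3065 (working shown to 4 dp, full precision carried).
So 1 − D = 0.6935, i.e. 0.69 to 2 decimal places.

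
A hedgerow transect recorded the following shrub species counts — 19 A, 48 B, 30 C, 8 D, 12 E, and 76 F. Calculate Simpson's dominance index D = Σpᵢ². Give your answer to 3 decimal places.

0.256

Total N = 19+48+30+8+12+76 = 193, so the proportions are 0.09845, 0.2487, 0.15544, 0.04145, 0.06218, 0.39378 (working shown to 5 dp, full precision carried).
D = 0.09845² + 0.2487² + 0.15544² + 0.04145² + 0.06218² + 0.39378² = 0.00969 + 0.06185 + 0.02416 + 0.00172 + 0.00387 + 0.15506 = 0.25636.
To 3 decimal places, D = 0.256.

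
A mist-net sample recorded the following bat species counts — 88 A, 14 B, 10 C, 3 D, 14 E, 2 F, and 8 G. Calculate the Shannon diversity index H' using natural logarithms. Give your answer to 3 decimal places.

1.249

Total N = 88+14+10+3+14+2+8 = 139, so the proportions are 0.63309, 0.10072, 0.07194, 0.02158, 0.10072, 0.01439, 0.05755 (working shown to 5 dp, full precision carried).
Each pᵢ ln pᵢ term: 0.63309×(-0.45714)=-0.28941, 0.10072×(-2.29542)=-0.23119, 0.07194×(-2.63189)=-0.18934, 0.02158×(-3.83586)=-0.08279, 0.10072×(-2.29542)=-0.23119, 0.01439×(-4.24133)=-0.06103, 0.05755×(-2.85503)=-0.16432.
Sum = -1.24927, so H' = 1.249.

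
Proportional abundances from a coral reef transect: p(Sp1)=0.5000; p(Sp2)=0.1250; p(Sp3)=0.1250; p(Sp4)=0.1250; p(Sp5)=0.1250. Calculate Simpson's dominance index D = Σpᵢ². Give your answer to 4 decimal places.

0.3125

D = 0.5² + 0.125² + 0.125² + 0.125² + 0.125² = 0.250000 + 0.015625 + 0.015625 + 0.015625 + 0.015625 = 0.312500 (working shown to 6 dp, full precision carried).
To 4 decimal places, D = 0.3125.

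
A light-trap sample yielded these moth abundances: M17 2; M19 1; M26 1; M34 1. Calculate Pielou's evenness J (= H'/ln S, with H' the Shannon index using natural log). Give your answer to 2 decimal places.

0.96

Total N = 2+1+1+1 = 5, so the proportions are 0.4, 0.2, 0.2, 0.2 (working shown to 4 dp, full precision carried).
H' = −Σ pᵢ ln pᵢ = −((-0.3665) + (-0.3219) + (-0.3219) + (-0.3219)) = 1.3322.
With S = 4 species, ln S = 1.3863, so J = 1.3322/1.3863 = 0.9610, i.e. 0.96 to 2 decimal places.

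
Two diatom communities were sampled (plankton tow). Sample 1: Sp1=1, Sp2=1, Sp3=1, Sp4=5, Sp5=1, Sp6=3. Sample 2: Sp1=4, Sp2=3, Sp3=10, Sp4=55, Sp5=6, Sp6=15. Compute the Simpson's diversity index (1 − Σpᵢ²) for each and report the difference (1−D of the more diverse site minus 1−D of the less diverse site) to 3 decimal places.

Sample 1: N=12, proportions 0.08333, 0.08333, 0.08333, 0.41667, 0.08333, 0.25, giving 1−D = 0.73611 (working shown to 5 dp, full precision carried).
Sample 2: N=93, proportions 0.04301, 0.03226, 0.10753, 0.5914, 0.06452, 0.16129, giving 1−D = 0.60562.
Difference = |0.73611 − 0.60562| = 0.13049, i.e. 0.130 to 3 decimal places.

0.130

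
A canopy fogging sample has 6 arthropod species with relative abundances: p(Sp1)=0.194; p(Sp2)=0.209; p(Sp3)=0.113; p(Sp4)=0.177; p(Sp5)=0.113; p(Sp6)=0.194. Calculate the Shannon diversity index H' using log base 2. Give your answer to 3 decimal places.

Each pᵢ log₂ pᵢ term (working shown to 5 dp, full precision carried): 0.194×(-2.36587)=-0.45898, 0.209×(-2.25843)=-0.47201, 0.113×(-3.14561)=-0.35545, 0.177×(-2.49818)=-0.44218, 0.113×(-3.14561)=-0.35545, 0.194×(-2.36587)=-0.45898.
Sum = -2.54305, so H' = 2.543.

2.543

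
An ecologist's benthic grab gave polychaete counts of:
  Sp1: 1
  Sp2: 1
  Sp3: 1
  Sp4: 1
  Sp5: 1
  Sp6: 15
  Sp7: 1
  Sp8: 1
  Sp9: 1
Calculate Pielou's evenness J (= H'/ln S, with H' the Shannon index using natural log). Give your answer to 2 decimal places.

0.62

Total N = 1+1+1+1+1+15+1+1+1 = 23, so the proportions are 0.0435, 0.0435, 0.0435, 0.0435, 0.0435, 0.6522, 0.0435, 0.0435, 0.0435 (working shown to 4 dp, full precision carried).
H' = −Σ pᵢ ln pᵢ = −((-0.1363) + (-0.1363) + (-0.1363) + (-0.1363) + (-0.1363) + (-0.2788) + (-0.1363) + (-0.1363) + (-0.1363)) = 1.3694.
With S = 9 species, ln S = 2.1972, so J = 1.3694/2.1972 = 0.6232, i.e. 0.62 to 2 decimal places.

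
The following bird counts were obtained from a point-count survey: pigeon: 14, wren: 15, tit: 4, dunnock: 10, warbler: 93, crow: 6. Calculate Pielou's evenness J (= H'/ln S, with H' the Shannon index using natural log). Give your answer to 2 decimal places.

Total N = 14+15+4+10+93+6 = 142, so the proportions are 0.0986, 0.1056, 0.0282, 0.0704, 0.6549, 0.0423 (working shown to 4 dp, full precision carried).
H' = −Σ pᵢ ln pᵢ = −((-0.2284) + (-0.2374) + (-0.1006) + (-0.1868) + (-0.2772) + (-0.1337)) = 1.1641.
With S = 6 species, ln S = 1.7918, so J = 1.1641/1.7918 = 0.6497, i.e. 0.65 to 2 decimal places.

0.65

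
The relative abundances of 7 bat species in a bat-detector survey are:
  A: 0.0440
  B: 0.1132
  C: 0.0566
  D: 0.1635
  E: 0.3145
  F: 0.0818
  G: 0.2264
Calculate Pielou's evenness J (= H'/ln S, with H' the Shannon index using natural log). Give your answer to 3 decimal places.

H' = −Σ pᵢ ln pᵢ = −((-0.13744) + (-0.24662) + (-0.16254) + (-0.29609) + (-0.36380) + (-0.20478) + (-0.33631)) = 1.74758 (working shown to 5 dp, full precision carried).
With S = 7 species, ln S = 1.94591, so J = 1.74758/1.94591 = 0.89808, i.e. 0.898 to 3 decimal places.

0.898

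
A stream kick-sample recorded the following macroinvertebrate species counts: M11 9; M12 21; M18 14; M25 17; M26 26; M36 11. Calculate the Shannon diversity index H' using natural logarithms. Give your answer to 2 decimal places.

1.73

Total N = 9+21+14+17+26+11 = 98, so the proportions are 0.0918, 0.2143, 0.1429, 0.1735, 0.2653, 0.1122 (working shown to 4 dp, full precision carried).
Each pᵢ ln pᵢ term: 0.0918×(-2.3877)=-0.2193, 0.2143×(-1.5404)=-0.3301, 0.1429×(-1.9459)=-0.2780, 0.1735×(-1.7518)=-0.3039, 0.2653×(-1.3269)=-0.3520, 0.1122×(-2.1871)=-0.2455.
Sum = -1.7288, so H' = 1.73.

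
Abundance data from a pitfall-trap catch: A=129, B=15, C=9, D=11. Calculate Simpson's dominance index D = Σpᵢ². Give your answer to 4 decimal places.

Total N = 129+15+9+11 = 164, so the proportions are 0.786585, 0.091463, 0.054878, 0.067073 (working shown to 6 dp, full precision carried).
D = 0.786585² + 0.091463² + 0.054878² + 0.067073² = 0.618717 + 0.008366 + 0.003012 + 0.004499 = 0.634593.
To 4 decimal places, D = 0.6346.

0.6346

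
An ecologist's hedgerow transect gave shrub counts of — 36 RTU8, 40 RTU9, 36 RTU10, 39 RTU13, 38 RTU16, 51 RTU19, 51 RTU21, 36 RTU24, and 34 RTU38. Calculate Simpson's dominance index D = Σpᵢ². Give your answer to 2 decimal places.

0.11

Total N = 36+40+36+39+38+51+51+36+34 = 361, so the proportions are 0.0997, 0.1108, 0.0997, 0.108, 0.1053, 0.1413, 0.1413, 0.0997, 0.0942 (working shown to 4 dp, full precision carried).
D = 0.0997² + 0.1108² + 0.0997² + 0.108² + 0.1053² + 0.1413² + 0.1413² + 0.0997² + 0.0942² = 0.0099 + 0.0123 + 0.0099 + 0.0117 + 0.0111 + 0.0200 + 0.0200 + 0.0099 + 0.0089 = 0.1137.
To 2 decimal places, D = 0.11.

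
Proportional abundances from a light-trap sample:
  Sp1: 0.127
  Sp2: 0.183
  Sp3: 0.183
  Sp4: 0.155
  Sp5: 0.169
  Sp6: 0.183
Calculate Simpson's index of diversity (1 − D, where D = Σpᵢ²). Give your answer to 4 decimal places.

0.8308

D = 0.127² + 0.183² + 0.183² + 0.155² + 0.169² + 0.183² = 0.016129 + 0.033489 + 0.033489 + 0.024025 + 0.028561 + 0.033489 = 0.169182 (working shown to 6 dp, full precision carried).
So 1 − D = 0.830818, i.e. 0.8308 to 4 decimal places.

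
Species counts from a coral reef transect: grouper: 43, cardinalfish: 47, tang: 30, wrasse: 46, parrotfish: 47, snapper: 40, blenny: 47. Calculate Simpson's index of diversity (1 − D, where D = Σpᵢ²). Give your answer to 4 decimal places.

Total N = 43+47+30+46+47+40+47 = 300, so the proportions are 0.143333, 0.156667, 0.1, 0.153333, 0.156667, 0.133333, 0.156667 (working shown to 6 dp, full precision carried).
D = 0.143333² + 0.156667² + 0.1² + 0.153333² + 0.156667² + 0.133333² + 0.156667² = 0.020544 + 0.024544 + 0.010000 + 0.023511 + 0.024544 + 0.017778 + 0.024544 = 0.145467.
So 1 − D = 0.854533, i.e. 0.8545 to 4 decimal places.

0.8545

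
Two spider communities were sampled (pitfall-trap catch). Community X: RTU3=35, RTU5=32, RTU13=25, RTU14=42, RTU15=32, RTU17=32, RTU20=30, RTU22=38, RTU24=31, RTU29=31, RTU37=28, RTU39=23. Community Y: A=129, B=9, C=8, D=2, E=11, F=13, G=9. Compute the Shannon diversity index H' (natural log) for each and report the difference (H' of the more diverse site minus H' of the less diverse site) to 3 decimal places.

Community X: N=379, proportions 0.0923483, 0.0844327, 0.0659631, 0.1108179, 0.0844327, 0.0844327, 0.0791557, 0.1002639, 0.0817942, 0.0817942, 0.0738786, 0.060686, giving H' = 2.4726514 (working shown to 7 dp, full precision carried).
Community Y: N=181, proportions 0.7127072, 0.0497238, 0.0441989, 0.0110497, 0.0607735, 0.0718232, 0.0497238, giving H' = 1.0868459.
Difference = |2.4726514 − 1.0868459| = 1.3858055, i.e. 1.386 to 3 decimal places.

1.386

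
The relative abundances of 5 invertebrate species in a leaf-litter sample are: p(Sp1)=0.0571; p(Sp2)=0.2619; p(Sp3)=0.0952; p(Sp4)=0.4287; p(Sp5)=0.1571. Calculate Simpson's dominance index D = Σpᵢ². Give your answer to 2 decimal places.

D = 0.0571² + 0.2619² + 0.0952² + 0.4287² + 0.1571² = 0.0033 + 0.0686 + 0.0091 + 0.1838 + 0.0247 = 0.2894 (working shown to 4 dp, full precision carried).
To 2 decimal places, D = 0.29.

0.29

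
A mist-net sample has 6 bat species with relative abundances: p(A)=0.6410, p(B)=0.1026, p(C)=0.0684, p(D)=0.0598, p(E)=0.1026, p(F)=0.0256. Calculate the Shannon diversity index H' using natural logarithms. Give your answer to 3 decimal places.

Each pᵢ ln pᵢ term (working shown to 5 dp, full precision carried): 0.641×(-0.44473)=-0.28507, 0.1026×(-2.27692)=-0.23361, 0.0684×(-2.68238)=-0.18347, 0.0598×(-2.81675)=-0.16844, 0.1026×(-2.27692)=-0.23361, 0.0256×(-3.66516)=-0.09383.
Sum = -1.19804, so H' = 1.198.

1.198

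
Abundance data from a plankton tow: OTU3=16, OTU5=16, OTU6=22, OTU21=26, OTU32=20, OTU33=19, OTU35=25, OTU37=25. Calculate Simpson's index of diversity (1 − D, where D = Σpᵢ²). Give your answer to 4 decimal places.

Total N = 16+16+22+26+20+19+25+25 = 169, so the proportions are 0.094675, 0.094675, 0.130178, 0.153846, 0.118343, 0.112426, 0.147929, 0.147929 (working shown to 6 dp, full precision carried).
D = 0.094675² + 0.094675² + 0.130178² + 0.153846² + 0.118343² + 0.112426² + 0.147929² + 0.147929² = 0.008963 + 0.008963 + 0.016946 + 0.023669 + 0.014005 + 0.012640 + 0.021883 + 0.021883 = 0.128952.
So 1 − D = 0.871048, i.e. 0.8710 to 4 decimal places.

0.8710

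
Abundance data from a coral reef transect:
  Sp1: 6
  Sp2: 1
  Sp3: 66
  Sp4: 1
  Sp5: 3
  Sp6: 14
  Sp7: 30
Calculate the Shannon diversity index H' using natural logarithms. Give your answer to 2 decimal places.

Total N = 6+1+66+1+3+14+30 = 121, so the proportions are 0.0496, 0.0083, 0.5455, 0.0083, 0.0248, 0.1157, 0.2479 (working shown to 4 dp, full precision carried).
Each pᵢ ln pᵢ term: 0.0496×(-3.0040)=-0.1490, 0.0083×(-4.7958)=-0.0396, 0.5455×(-0.6061)=-0.3306, 0.0083×(-4.7958)=-0.0396, 0.0248×(-3.6972)=-0.0917, 0.1157×(-2.1567)=-0.2495, 0.2479×(-1.3946)=-0.3458.
Sum = -1.2458, so H' = 1.25.

1.25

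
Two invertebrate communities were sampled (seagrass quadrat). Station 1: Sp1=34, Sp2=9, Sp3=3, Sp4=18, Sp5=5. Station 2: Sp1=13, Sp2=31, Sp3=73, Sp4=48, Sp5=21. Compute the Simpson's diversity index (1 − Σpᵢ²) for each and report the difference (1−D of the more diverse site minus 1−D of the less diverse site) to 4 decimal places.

0.0690

Station 1: N=69, proportions 0.492753623, 0.130434783, 0.043478261, 0.260869565, 0.072463768, giving 1−D = 0.664986347 (working shown to 9 dp, full precision carried).
Station 2: N=186, proportions 0.069892473, 0.166666667, 0.392473118, 0.258064516, 0.112903226, giving 1−D = 0.733957683.
Difference = |0.664986347 − 0.733957683| = 0.068971336, i.e. 0.0690 to 4 decimal places.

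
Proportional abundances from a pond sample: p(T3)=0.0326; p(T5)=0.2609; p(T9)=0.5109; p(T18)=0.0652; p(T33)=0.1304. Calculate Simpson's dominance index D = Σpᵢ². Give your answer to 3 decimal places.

D = 0.0326² + 0.2609² + 0.5109² + 0.0652² + 0.1304² = 0.00106 + 0.06807 + 0.26102 + 0.00425 + 0.01700 = 0.35141 (working shown to 5 dp, full precision carried).
To 3 decimal places, D = 0.351.

0.351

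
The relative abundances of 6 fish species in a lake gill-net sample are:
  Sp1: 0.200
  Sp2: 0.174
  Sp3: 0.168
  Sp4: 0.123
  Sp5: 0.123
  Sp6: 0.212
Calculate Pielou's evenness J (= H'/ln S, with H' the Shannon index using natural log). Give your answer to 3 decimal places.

H' = −Σ pᵢ ln pᵢ = −((-0.32189) + (-0.30427) + (-0.29968) + (-0.25776) + (-0.25776) + (-0.32885)) = 1.77020 (working shown to 5 dp, full precision carried).
With S = 6 species, ln S = 1.79176, so J = 1.77020/1.79176 = 0.98797, i.e. 0.988 to 3 decimal places.

0.988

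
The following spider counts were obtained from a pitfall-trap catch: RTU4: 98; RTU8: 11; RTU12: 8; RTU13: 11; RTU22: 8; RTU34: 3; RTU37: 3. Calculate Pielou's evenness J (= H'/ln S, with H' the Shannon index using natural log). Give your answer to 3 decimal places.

Total N = 98+11+8+11+8+3+3 = 142, so the proportions are 0.690141, 0.077465, 0.056338, 0.077465, 0.056338, 0.021127, 0.021127 (working shown to 6 dp, full precision carried).
H' = −Σ pᵢ ln pᵢ = −((-0.255945) + (-0.198150) + (-0.162050) + (-0.198150) + (-0.162050) + (-0.081490) + (-0.081490)) = 1.139325.
With S = 7 species, ln S = 1.945910, so J = 1.139325/1.945910 = 0.585497, i.e. 0.585 to 3 decimal places.

0.585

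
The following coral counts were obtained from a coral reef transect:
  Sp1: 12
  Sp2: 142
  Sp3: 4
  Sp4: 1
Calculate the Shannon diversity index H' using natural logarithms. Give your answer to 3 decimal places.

0.421

Total N = 12+142+4+1 = 159, so the proportions are 0.07547, 0.89308, 0.02516, 0.00629 (working shown to 5 dp, full precision carried).
Each pᵢ ln pᵢ term: 0.07547×(-2.58400)=-0.19502, 0.89308×(-0.11308)=-0.10099, 0.02516×(-3.68261)=-0.09264, 0.00629×(-5.06890)=-0.03188.
Sum = -0.42053, so H' = 0.421.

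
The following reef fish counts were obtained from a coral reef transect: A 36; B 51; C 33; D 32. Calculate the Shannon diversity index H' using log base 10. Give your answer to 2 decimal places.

Total N = 36+51+33+32 = 152, so the proportions are 0.2368, 0.3355, 0.2171, 0.2105 (working shown to 4 dp, full precision carried).
Each pᵢ log₁₀ pᵢ term: 0.2368×(-0.6255)=-0.1482, 0.3355×(-0.4743)=-0.1591, 0.2171×(-0.6633)=-0.1440, 0.2105×(-0.6767)=-0.1425.
Sum = -0.5938, so H' = 0.59.

0.59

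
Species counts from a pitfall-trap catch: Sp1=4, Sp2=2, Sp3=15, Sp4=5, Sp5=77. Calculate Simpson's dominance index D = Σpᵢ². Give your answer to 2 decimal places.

0.58

Total N = 4+2+15+5+77 = 103, so the proportions are 0.0388, 0.0194, 0.1456, 0.0485, 0.7476 (working shown to 4 dp, full precision carried).
D = 0.0388² + 0.0194² + 0.1456² + 0.0485² + 0.7476² = 0.0015 + 0.0004 + 0.0212 + 0.0024 + 0.5589 = 0.5843.
To 2 decimal places, D = 0.58.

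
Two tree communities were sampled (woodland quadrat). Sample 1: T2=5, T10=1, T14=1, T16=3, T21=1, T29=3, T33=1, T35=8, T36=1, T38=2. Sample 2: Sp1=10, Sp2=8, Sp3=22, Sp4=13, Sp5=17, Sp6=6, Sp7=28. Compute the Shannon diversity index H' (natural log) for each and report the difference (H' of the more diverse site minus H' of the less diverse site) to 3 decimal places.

Sample 1: N=26, proportions 0.192308, 0.038462, 0.038462, 0.115385, 0.038462, 0.115385, 0.038462, 0.307692, 0.038462, 0.076923, giving H' = 2.001916 (working shown to 6 dp, full precision carried).
Sample 2: N=104, proportions 0.096154, 0.076923, 0.211538, 0.125, 0.163462, 0.057692, 0.269231, giving H' = 1.824914.
Difference = |2.001916 − 1.824914| = 0.177002, i.e. 0.177 to 3 decimal places.

0.177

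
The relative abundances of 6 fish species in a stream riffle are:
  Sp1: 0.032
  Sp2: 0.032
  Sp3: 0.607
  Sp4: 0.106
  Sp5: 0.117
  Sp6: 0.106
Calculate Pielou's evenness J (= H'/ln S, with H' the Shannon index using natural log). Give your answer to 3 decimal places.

H' = −Σ pᵢ ln pᵢ = −((-0.11014) + (-0.11014) + (-0.30303) + (-0.23790) + (-0.25103) + (-0.23790)) = 1.25015 (working shown to 5 dp, full precision carried).
With S = 6 species, ln S = 1.79176, so J = 1.25015/1.79176 = 0.69772, i.e. 0.698 to 3 decimal places.

0.698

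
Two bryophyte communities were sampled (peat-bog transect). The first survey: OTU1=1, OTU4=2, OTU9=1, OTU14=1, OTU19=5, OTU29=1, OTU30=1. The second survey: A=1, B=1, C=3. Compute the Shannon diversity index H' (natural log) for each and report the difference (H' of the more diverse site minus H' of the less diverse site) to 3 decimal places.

0.749

The first survey: N=12, proportions 0.08333, 0.16667, 0.08333, 0.08333, 0.41667, 0.08333, 0.08333, giving H' = 1.69878 (working shown to 5 dp, full precision carried).
The second survey: N=5, proportions 0.2, 0.2, 0.6, giving H' = 0.95027.
Difference = |1.69878 − 0.95027| = 0.74851, i.e. 0.749 to 3 decimal places.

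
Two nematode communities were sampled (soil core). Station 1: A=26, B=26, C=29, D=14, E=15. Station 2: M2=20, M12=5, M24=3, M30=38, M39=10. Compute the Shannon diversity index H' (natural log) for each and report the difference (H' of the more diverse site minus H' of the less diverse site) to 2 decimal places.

Station 1: N=110, proportions 0.2364, 0.2364, 0.2636, 0.1273, 0.1364, giving H' = 1.5674 (working shown to 4 dp, full precision carried).
Station 2: N=76, proportions 0.2632, 0.0658, 0.0395, 0.5, 0.1316, giving H' = 1.2714.
Difference = |1.5674 − 1.2714| = 0.2960, i.e. 0.30 to 2 decimal places.

0.30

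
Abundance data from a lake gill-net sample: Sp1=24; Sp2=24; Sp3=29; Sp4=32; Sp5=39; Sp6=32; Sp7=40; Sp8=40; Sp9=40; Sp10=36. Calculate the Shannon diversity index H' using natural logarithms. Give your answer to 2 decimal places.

2.29

Total N = 24+24+29+32+39+32+40+40+40+36 = 336, so the proportions are 0.0714, 0.0714, 0.0863, 0.0952, 0.1161, 0.0952, 0.119, 0.119, 0.119, 0.1071 (working shown to 4 dp, full precision carried).
Each pᵢ ln pᵢ term: 0.0714×(-2.6391)=-0.1885, 0.0714×(-2.6391)=-0.1885, 0.0863×(-2.4498)=-0.2114, 0.0952×(-2.3514)=-0.2239, 0.1161×(-2.1535)=-0.2500, 0.0952×(-2.3514)=-0.2239, 0.119×(-2.1282)=-0.2534, 0.119×(-2.1282)=-0.2534, 0.119×(-2.1282)=-0.2534, 0.1071×(-2.2336)=-0.2393.
Sum = -2.2857, so H' = 2.29.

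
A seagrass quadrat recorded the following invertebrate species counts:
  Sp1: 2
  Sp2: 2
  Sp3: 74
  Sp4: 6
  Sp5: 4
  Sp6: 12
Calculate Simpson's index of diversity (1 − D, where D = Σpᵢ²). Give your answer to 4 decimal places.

0.4320

Total N = 2+2+74+6+4+12 = 100, so the proportions are 0.02, 0.02, 0.74, 0.06, 0.04, 0.12 (working shown to 6 dp, full precision carried).
D = 0.02² + 0.02² + 0.74² + 0.06² + 0.04² + 0.12² = 0.000400 + 0.000400 + 0.547600 + 0.003600 + 0.001600 + 0.014400 = 0.568000.
So 1 − D = 0.432000, i.e. 0.4320 to 4 decimal places.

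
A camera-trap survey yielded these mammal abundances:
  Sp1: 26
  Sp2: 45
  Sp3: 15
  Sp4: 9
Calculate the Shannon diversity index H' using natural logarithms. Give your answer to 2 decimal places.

Total N = 26+45+15+9 = 95, so the proportions are 0.2737, 0.4737, 0.1579, 0.0947 (working shown to 4 dp, full precision carried).
Each pᵢ ln pᵢ term: 0.2737×(-1.2958)=-0.3546, 0.4737×(-0.7472)=-0.3539, 0.1579×(-1.8458)=-0.2914, 0.0947×(-2.3567)=-0.2233.
Sum = -1.2233, so H' = 1.22.

1.22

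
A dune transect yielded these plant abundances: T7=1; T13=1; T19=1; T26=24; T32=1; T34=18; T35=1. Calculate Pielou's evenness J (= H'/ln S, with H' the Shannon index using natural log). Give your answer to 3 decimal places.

Total N = 1+1+1+24+1+18+1 = 47, so the proportions are 0.02128, 0.02128, 0.02128, 0.51064, 0.02128, 0.38298, 0.02128 (working shown to 5 dp, full precision carried).
H' = −Σ pᵢ ln pᵢ = −((-0.08192) + (-0.08192) + (-0.08192) + (-0.34320) + (-0.08192) + (-0.36757) + (-0.08192)) = 1.12036.
With S = 7 species, ln S = 1.94591, so J = 1.12036/1.94591 = 0.57575, i.e. 0.576 to 3 decimal places.

0.576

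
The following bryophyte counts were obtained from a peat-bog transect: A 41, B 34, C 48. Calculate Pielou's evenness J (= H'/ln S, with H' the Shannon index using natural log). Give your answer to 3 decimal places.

0.991

Total N = 41+34+48 = 123, so the proportions are 0.33333, 0.27642, 0.39024 (working shown to 5 dp, full precision carried).
H' = −Σ pᵢ ln pᵢ = −((-0.36620) + (-0.35543) + (-0.36721)) = 1.08885.
With S = 3 species, ln S = 1.09861, so J = 1.08885/1.09861 = 0.99111, i.e. 0.991 to 3 decimal places.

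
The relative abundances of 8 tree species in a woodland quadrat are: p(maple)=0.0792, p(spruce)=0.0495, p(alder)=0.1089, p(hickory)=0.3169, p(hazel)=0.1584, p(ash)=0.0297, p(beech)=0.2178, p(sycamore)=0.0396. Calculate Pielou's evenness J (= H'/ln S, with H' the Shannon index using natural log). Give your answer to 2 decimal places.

H' = −Σ pᵢ ln pᵢ = −((-0.2008) + (-0.1488) + (-0.2415) + (-0.3642) + (-0.2919) + (-0.1044) + (-0.3320) + (-0.1279)) = 1.8114 (working shown to 4 dp, full precision carried).
With S = 8 species, ln S = 2.0794, so J = 1.8114/2.0794 = 0.8711, i.e. 0.87 to 2 decimal places.

0.87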